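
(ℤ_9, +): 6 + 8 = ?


Operation: addition mod 9
6 + 8 = (a + b) mod 9 with a = 6, b = 8

6 + 8 = 5


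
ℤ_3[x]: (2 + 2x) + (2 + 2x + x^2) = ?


Add coefficients mod 3:
x^0: 2 + 2 = 1 (mod 3)
x^1: 2 + 2 = 1 (mod 3)
x^2: 0 + 1 = 1 (mod 3)
Result: 1 + x + x^2

f + g = 1 + x + x^2


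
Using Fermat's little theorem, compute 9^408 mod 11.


Fermat's little theorem: if p is prime and gcd(a,p)=1, then a^(p-1) ≡ 1 (mod p)
p = 11 is prime, gcd(9,11) = 1
Reduce exponent: 408 mod 10 = 8
So 9^408 ≡ 9^8 (mod 11)
9^8 mod 11 = 3

9^408 ≡ 3 (mod 11)


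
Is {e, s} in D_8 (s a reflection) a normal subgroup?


H = {e, s} in D_8 (s a reflection)
r·s·r⁻¹ = sr⁻² ≠ s for n ≥ 3, so {e, s} is not closed under conjugation

No, not a normal subgroup


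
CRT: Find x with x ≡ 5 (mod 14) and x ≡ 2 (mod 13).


m₁ = 14, m₂ = 13, gcd = 1, so CRT applies. M = m₁·m₂ = 182
Let M₁ = M/m₁ = 13, M₂ = M/m₂ = 14
Find y₁ ≡ M₁⁻¹ (mod m₁): 13⁻¹ ≡ 13 (mod 14)
Find y₂ ≡ M₂⁻¹ (mod m₂): 14⁻¹ ≡ 1 (mod 13)
x = a₁·M₁·y₁ + a₂·M₂·y₂ = 5·13·13 + 2·14·1 = 873
Reduce mod 182: x ≡ 145
Check: 145 mod 14 = 5 ✓, 145 mod 13 = 2 ✓

x ≡ 145 (mod 182)


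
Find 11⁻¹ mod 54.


Use the extended Euclidean algorithm to write 1 = 11·s + 54·t; then s mod 54 is the inverse.
Euclidean algorithm:
  11 = 0·54 + 11
  54 = 4·11 + 10
  11 = 1·10 + 1
  10 = 10·1 + 0
gcd(11,54) = 1
Back-substitution gives: 11·(5) + 54·(-1) = 1
So 11⁻¹ ≡ 5 ≡ 5 (mod 54)
Check: 11 × 5 = 55 ≡ 1 (mod 54) ✓

11⁻¹ ≡ 5 (mod 54)


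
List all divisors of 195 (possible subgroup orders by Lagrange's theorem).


Lagrange's theorem: |H| divides |G|
|G| = 195
Divisors of 195: 1, 3, 5, 13, 15, 39, 65, 195

Possible subgroup orders: {1, 3, 5, 13, 15, 39, 65, 195}


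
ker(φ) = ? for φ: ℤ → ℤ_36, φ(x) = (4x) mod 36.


Kernel = preimage of identity
ker(φ) = {x ∈ ℤ : 4x ≡ 0 (mod 36)}. gcd(4,36) = 4, so 4x ≡ 0 (mod 36) ⟺ x ≡ 0 (mod 36/4 = 9). Hence ker(φ) = 9ℤ

ker(φ) = 9ℤ


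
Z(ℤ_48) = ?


Z(G) = {g ∈ G | gx = xg for all x ∈ G}
ℤ_48 is abelian, so Z(G) = G

Z(ℤ_48) = ℤ_48


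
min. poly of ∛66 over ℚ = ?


∛66 satisfies x³ - 66 = 0, irreducible over ℚ (no rational root; 66 is not a perfect cube)

Minimal polynomial: x³ - 66


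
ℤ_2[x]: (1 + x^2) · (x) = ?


Expand and collect like terms; reduce coefficients mod 2:
x^0: 1·0 = 0 ≡ 0 (mod 2)
x^1: 1·1 + 0·0 = 1 ≡ 1 (mod 2)
x^2: 0·1 + 1·0 = 0 ≡ 0 (mod 2)
x^3: 1·1 = 1 ≡ 1 (mod 2)
Result: x + x^3

f · g = x + x^3


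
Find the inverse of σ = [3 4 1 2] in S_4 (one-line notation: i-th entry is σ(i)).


To find σ⁻¹, swap domain and range:
σ(1) = 3 → σ⁻¹(3) = 1
σ(2) = 4 → σ⁻¹(4) = 2
σ(3) = 1 → σ⁻¹(1) = 3
σ(4) = 2 → σ⁻¹(2) = 4

σ⁻¹ = [3 4 1 2]


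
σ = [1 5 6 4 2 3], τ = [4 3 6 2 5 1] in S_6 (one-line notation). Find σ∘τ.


σ∘τ: apply τ first, then σ
1 →τ 4 →σ 4
2 →τ 3 →σ 6
3 →τ 6 →σ 3
4 →τ 2 →σ 5
5 →τ 5 →σ 2
6 →τ 1 →σ 1

σ∘τ = [4 6 3 5 2 1]


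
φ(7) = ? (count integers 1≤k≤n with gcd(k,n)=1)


φ(n) = count of k ∈ {1,...,n} with gcd(k,n)=1
Coprimes to 7: {1, 2, 3, 4, 5, 6}
Count: 6

φ(7) = 6


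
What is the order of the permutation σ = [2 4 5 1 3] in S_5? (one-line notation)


Cycle decomposition: (1 2 4) (3 5)
Cycle lengths: 3, 2
Order = lcm(3, 2) = 6

ord(σ) = 6


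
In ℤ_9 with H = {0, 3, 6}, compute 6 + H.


6 + H = {6 + h (mod 9) : h ∈ H}
6+0=6, 6+3=0, 6+6=3
6 + H = {0, 3, 6} = 0 + H

6 + H = {0, 3, 6}


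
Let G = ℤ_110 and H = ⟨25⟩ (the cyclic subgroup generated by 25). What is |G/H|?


|⟨25⟩| = n / gcd(25, 110) = 110 / 5 = 22
H is normal (ℤ_110 is abelian).
|G/H| = |G| / |H| = 110 / 22 = 5

|G/H| = 5


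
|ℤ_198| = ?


ℤ_n has n elements.

|ℤ_198| = 198


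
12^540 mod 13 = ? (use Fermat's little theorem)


Fermat's little theorem: if p is prime and gcd(a,p)=1, then a^(p-1) ≡ 1 (mod p)
p = 13 is prime, gcd(12,13) = 1
Reduce exponent: 540 mod 12 = 0
So 12^540 ≡ 12^0 (mod 13)
12^0 = 1

12^540 ≡ 1 (mod 13)


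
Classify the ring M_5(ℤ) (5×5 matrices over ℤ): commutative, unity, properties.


Matrix multiplication is non-commutative for n ≥ 2; the identity matrix I is the unity; singular matrices give zero divisors, so not an integral domain
Commutative: No
Integral domain: No
Has unity: Yes

M_5(ℤ) (5×5 matrices over ℤ): Commutative=No, Unity=Yes


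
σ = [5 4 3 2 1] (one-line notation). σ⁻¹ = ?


To find σ⁻¹, swap domain and range:
σ(1) = 5 → σ⁻¹(5) = 1
σ(2) = 4 → σ⁻¹(4) = 2
σ(3) = 3 → σ⁻¹(3) = 3
σ(4) = 2 → σ⁻¹(2) = 4
σ(5) = 1 → σ⁻¹(1) = 5

σ⁻¹ = [5 4 3 2 1]


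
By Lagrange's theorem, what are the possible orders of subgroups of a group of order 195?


Lagrange's theorem: |H| divides |G|
|G| = 195
Divisors of 195: 1, 3, 5, 13, 15, 39, 65, 195

Possible subgroup orders: {1, 3, 5, 13, 15, 39, 65, 195}


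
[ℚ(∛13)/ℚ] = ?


∛13 has minimal polynomial x³ - 13 (irreducible over ℚ since 13 is not a perfect cube)

[ℚ(∛13)/ℚ] = 3


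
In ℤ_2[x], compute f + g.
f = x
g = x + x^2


Add coefficients mod 2:
x^0: 0 + 0 = 0 (mod 2)
x^1: 1 + 1 = 0 (mod 2)
x^2: 0 + 1 = 1 (mod 2)
Result: x^2

f + g = x^2


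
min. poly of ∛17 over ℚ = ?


∛17 satisfies x³ - 17 = 0, irreducible over ℚ (no rational root; 17 is not a perfect cube)

Minimal polynomial: x³ - 17


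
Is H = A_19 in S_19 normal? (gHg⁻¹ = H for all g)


H = A_19 in S_19
A_19 has index 2 in S_19, and every subgroup of index 2 is normal

Yes, normal subgroup


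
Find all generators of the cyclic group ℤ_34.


g generates ℤ_n iff gcd(g,n) = 1
Prime factors of 34: 2, 17
Generators are g ∈ {1,...,33} not divisible by any of these primes.
Generators: {1, 3, 5, 7, 9, 11, 13, 15, 19, 21, 23, 25, 27, 29, 31, 33}
Number of generators = φ(34) = 16

Generators of ℤ_34 = {1, 3, 5, 7, 9, 11, 13, 15, 19, 21, 23, 25, 27, 29, 31, 33}


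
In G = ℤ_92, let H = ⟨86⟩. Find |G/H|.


|⟨86⟩| = n / gcd(86, 92) = 92 / 2 = 46
H is normal (ℤ_92 is abelian).
|G/H| = |G| / |H| = 92 / 46 = 2

|G/H| = 2


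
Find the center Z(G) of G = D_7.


Z(G) = {g ∈ G | gx = xg for all x ∈ G}
For odd n, Z(D_n) = {e}: no nontrivial rotation commutes with all reflections

Z(D_7) = {e}


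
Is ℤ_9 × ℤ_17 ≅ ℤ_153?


Comparing ℤ_9 × ℤ_17 and ℤ_153:
gcd(9,17) = 1, so ℤ_9 × ℤ_17 ≅ ℤ_153 (CRT)

Yes, ℤ_9 × ℤ_17 ≅ ℤ_153


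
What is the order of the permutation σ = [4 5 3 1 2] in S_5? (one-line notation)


Cycle decomposition: (1 4) (2 5)
Cycle lengths: 2, 2
Order = lcm(2, 2) = 2

ord(σ) = 2


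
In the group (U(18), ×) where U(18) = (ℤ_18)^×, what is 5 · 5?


Operation: multiplication mod 18
5 · 5 = (a × b) mod 18 with a = 5, b = 5

5 · 5 = 7


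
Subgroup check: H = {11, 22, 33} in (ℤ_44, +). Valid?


Subgroup test for H = {11, 22, 33} in (ℤ_44, +):
(1) 0 ∈ H? No
(2) Closure: for all a,b ∈ H, (a+b) mod 44 ∈ H? No  [counterexample: 11 + 33 = 0 ∉ H]
(3) Inverses: for all a ∈ H, -a mod 44 ∈ H? Yes

No, H is not a subgroup of ℤ_44


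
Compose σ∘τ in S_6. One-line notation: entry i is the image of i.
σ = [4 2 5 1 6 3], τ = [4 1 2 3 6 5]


σ∘τ: apply τ first, then σ
1 →τ 4 →σ 1
2 →τ 1 →σ 4
3 →τ 2 →σ 2
4 →τ 3 →σ 5
5 →τ 6 →σ 3
6 →τ 5 →σ 6

σ∘τ = [1 4 2 5 3 6]


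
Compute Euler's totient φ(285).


Factor n: 285 = 3 × 5 × 19
φ(n) = n · ∏(1 - 1/p) over distinct primes p | n
φ(285) = 285 · (1 - 1/3) · (1 - 1/5) · (1 - 1/19) = 144

φ(285) = 144


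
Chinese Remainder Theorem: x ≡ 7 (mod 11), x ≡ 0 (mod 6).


m₁ = 11, m₂ = 6, gcd = 1, so CRT applies. M = m₁·m₂ = 66
Let M₁ = M/m₁ = 6, M₂ = M/m₂ = 11
Find y₁ ≡ M₁⁻¹ (mod m₁): 6⁻¹ ≡ 2 (mod 11)
Find y₂ ≡ M₂⁻¹ (mod m₂): 11⁻¹ ≡ 5 (mod 6)
x = a₁·M₁·y₁ + a₂·M₂·y₂ = 7·6·2 + 0·11·5 = 84
Reduce mod 66: x ≡ 18
Check: 18 mod 11 = 7 ✓, 18 mod 6 = 0 ✓

x ≡ 18 (mod 66)


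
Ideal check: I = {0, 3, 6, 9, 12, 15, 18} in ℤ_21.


Check ideal conditions for I = {0, 3, 6, 9, 12, 15, 18} in ℤ_21:
(1) I is an additive subgroup? Yes
(2) For r ∈ ℤ_21 and a ∈ I: r·a ∈ I? Yes

Yes, I is an ideal of ℤ_21


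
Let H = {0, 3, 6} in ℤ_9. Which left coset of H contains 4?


4 + H = {4 + h (mod 9) : h ∈ H}
4+0=4, 4+3=7, 4+6=1
4 + H = {1, 4, 7} = 1 + H

4 + H = {1, 4, 7}


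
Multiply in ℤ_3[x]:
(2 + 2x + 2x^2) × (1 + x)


Expand and collect like terms; reduce coefficients mod 3:
x^0: 2·1 = 2 ≡ 2 (mod 3)
x^1: 2·1 + 2·1 = 4 ≡ 1 (mod 3)
x^2: 2·1 + 2·1 = 4 ≡ 1 (mod 3)
x^3: 2·1 = 2 ≡ 2 (mod 3)
Result: 2 + x + x^2 + 2x^3

f · g = 2 + x + x^2 + 2x^3


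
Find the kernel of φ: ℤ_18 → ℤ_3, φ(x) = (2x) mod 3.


Kernel = preimage of identity
ker(φ) = {x ∈ ℤ_18 : 2x ≡ 0 (mod 3)}. Since 3 | 18, φ is well-defined. The kernel is the cyclic subgroup ⟨3⟩ of ℤ_18 (order 6), i.e. {0, 3, 6, 9, 12, 15}

ker(φ) = {0, 3, 6, 9, 12, 15}


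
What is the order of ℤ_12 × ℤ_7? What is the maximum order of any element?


|ℤ_12 × ℤ_7| = 12 × 7 = 84
Max element order = lcm(12,7) = 84
Cyclic? Yes (gcd=1)

|ℤ_12×ℤ_7| = 84, max element order = 84


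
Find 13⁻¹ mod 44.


Use the extended Euclidean algorithm to write 1 = 13·s + 44·t; then s mod 44 is the inverse.
Euclidean algorithm:
  13 = 0·44 + 13
  44 = 3·13 + 5
  13 = 2·5 + 3
  5 = 1·3 + 2
  3 = 1·2 + 1
  2 = 2·1 + 0
gcd(13,44) = 1
Back-substitution gives: 13·(17) + 44·(-5) = 1
So 13⁻¹ ≡ 17 ≡ 17 (mod 44)
Check: 13 × 17 = 221 ≡ 1 (mod 44) ✓

13⁻¹ ≡ 17 (mod 44)


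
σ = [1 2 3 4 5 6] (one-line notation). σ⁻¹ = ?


To find σ⁻¹, swap domain and range:
σ(1) = 1 → σ⁻¹(1) = 1
σ(2) = 2 → σ⁻¹(2) = 2
σ(3) = 3 → σ⁻¹(3) = 3
σ(4) = 4 → σ⁻¹(4) = 4
σ(5) = 5 → σ⁻¹(5) = 5
σ(6) = 6 → σ⁻¹(6) = 6

σ⁻¹ = [1 2 3 4 5 6]


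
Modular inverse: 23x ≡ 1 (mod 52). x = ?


Use the extended Euclidean algorithm to write 1 = 23·s + 52·t; then s mod 52 is the inverse.
Euclidean algorithm:
  23 = 0·52 + 23
  52 = 2·23 + 6
  23 = 3·6 + 5
  6 = 1·5 + 1
  5 = 5·1 + 0
gcd(23,52) = 1
Back-substitution gives: 23·(-9) + 52·(4) = 1
So 23⁻¹ ≡ -9 ≡ 43 (mod 52)
Check: 23 × 43 = 989 ≡ 1 (mod 52) ✓

23⁻¹ ≡ 43 (mod 52)


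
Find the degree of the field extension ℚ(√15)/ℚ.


√15 has minimal polynomial x² - 15 (irreducible over ℚ since 15 is squarefree)

[ℚ(√15)/ℚ] = 2


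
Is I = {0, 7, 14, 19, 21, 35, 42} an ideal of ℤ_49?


Check ideal conditions for I = {0, 7, 14, 19, 21, 35, 42} in ℤ_49:
(1) I is an additive subgroup? No
(2) For r ∈ ℤ_49 and a ∈ I: r·a ∈ I? No  [counterexample: r=2, a=14, r·a mod 49 = 28 ∉ I]

No, I is not an ideal of ℤ_49


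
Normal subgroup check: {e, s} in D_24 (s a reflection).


H = {e, s} in D_24 (s a reflection)
r·s·r⁻¹ = sr⁻² ≠ s for n ≥ 3, so {e, s} is not closed under conjugation

No, not a normal subgroup


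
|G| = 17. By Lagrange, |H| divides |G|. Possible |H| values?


Lagrange's theorem: |H| divides |G|
|G| = 17
Divisors of 17: 1, 17

Possible subgroup orders: {1, 17}


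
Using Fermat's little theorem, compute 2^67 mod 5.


Fermat's little theorem: if p is prime and gcd(a,p)=1, then a^(p-1) ≡ 1 (mod p)
p = 5 is prime, gcd(2,5) = 1
Reduce exponent: 67 mod 4 = 3
So 2^67 ≡ 2^3 (mod 5)
2^3 mod 5 = 3

2^67 ≡ 3 (mod 5)


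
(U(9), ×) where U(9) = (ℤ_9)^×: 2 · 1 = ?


Operation: multiplication mod 9
2 · 1 = (a × b) mod 9 with a = 2, b = 1

2 · 1 = 2


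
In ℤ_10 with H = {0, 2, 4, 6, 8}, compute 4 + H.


4 + H = {4 + h (mod 10) : h ∈ H}
4+0=4, 4+2=6, 4+4=8, 4+6=0, 4+8=2
4 + H = {0, 2, 4, 6, 8} = 0 + H

4 + H = {0, 2, 4, 6, 8}


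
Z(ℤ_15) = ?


Z(G) = {g ∈ G | gx = xg for all x ∈ G}
ℤ_15 is abelian, so Z(G) = G

Z(ℤ_15) = ℤ_15


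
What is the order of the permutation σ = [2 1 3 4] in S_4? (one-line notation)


Cycle decomposition: (1 2)
Cycle lengths: 2
Order = lcm(2) = 2

ord(σ) = 2


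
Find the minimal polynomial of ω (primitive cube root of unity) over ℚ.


ω satisfies x² + x + 1 = 0 (the cyclotomic polynomial Φ₃)

Minimal polynomial: x² + x + 1


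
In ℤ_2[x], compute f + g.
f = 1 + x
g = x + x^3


Add coefficients mod 2:
x^0: 1 + 0 = 1 (mod 2)
x^1: 1 + 1 = 0 (mod 2)
x^2: 0 + 0 = 0 (mod 2)
x^3: 0 + 1 = 1 (mod 2)
Result: 1 + x^3

f + g = 1 + x^3


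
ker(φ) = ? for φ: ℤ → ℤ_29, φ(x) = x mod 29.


Kernel = preimage of identity
ker(φ) = {x ∈ ℤ : x ≡ 0 (mod 29)} = 29ℤ = {0, ±29, ±58, ...}

ker(φ) = 29ℤ


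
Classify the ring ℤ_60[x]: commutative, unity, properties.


ℤ_60 has zero divisors (2·30 ≡ 0), and these lift to constant zero divisors in ℤ_60[x]; so not an integral domain
Commutative: Yes
Integral domain: No
Has unity: Yes

ℤ_60[x]: Commutative=Yes, Unity=Yes


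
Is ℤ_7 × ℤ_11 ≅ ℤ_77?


Comparing ℤ_7 × ℤ_11 and ℤ_77:
gcd(7,11) = 1, so ℤ_7 × ℤ_11 ≅ ℤ_77 (CRT)

Yes, ℤ_7 × ℤ_11 ≅ ℤ_77


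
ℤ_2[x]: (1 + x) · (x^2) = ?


Expand and collect like terms; reduce coefficients mod 2:
x^0: 1·0 = 0 ≡ 0 (mod 2)
x^1: 1·0 + 1·0 = 0 ≡ 0 (mod 2)
x^2: 1·1 + 1·0 = 1 ≡ 1 (mod 2)
x^3: 1·1 = 1 ≡ 1 (mod 2)
Result: x^2 + x^3

f · g = x^2 + x^3


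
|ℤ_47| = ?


ℤ_n has n elements.

|ℤ_47| = 47


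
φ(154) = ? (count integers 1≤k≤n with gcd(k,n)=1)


Factor n: 154 = 2 × 7 × 11
φ(n) = n · ∏(1 - 1/p) over distinct primes p | n
φ(154) = 154 · (1 - 1/2) · (1 - 1/7) · (1 - 1/11) = 60

φ(154) = 60


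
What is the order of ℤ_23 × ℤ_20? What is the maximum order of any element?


|ℤ_23 × ℤ_20| = 23 × 20 = 460
Max element order = lcm(23,20) = 460
Cyclic? Yes (gcd=1)

|ℤ_23×ℤ_20| = 460, max element order = 460


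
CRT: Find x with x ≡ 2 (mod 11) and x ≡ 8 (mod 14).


m₁ = 11, m₂ = 14, gcd = 1, so CRT applies. M = m₁·m₂ = 154
Let M₁ = M/m₁ = 14, M₂ = M/m₂ = 11
Find y₁ ≡ M₁⁻¹ (mod m₁): 14⁻¹ ≡ 4 (mod 11)
Find y₂ ≡ M₂⁻¹ (mod m₂): 11⁻¹ ≡ 9 (mod 14)
x = a₁·M₁·y₁ + a₂·M₂·y₂ = 2·14·4 + 8·11·9 = 904
Reduce mod 154: x ≡ 134
Check: 134 mod 11 = 2 ✓, 134 mod 14 = 8 ✓

x ≡ 134 (mod 154)


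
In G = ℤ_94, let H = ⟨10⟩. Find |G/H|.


|⟨10⟩| = n / gcd(10, 94) = 94 / 2 = 47
H is normal (ℤ_94 is abelian).
|G/H| = |G| / |H| = 94 / 47 = 2

|G/H| = 2


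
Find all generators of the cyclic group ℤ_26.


g generates ℤ_n iff gcd(g,n) = 1
Prime factors of 26: 2, 13
Generators are g ∈ {1,...,25} not divisible by any of these primes.
Generators: {1, 3, 5, 7, 9, 11, 15, 17, 19, 21, 23, 25}
Number of generators = φ(26) = 12

Generators of ℤ_26 = {1, 3, 5, 7, 9, 11, 15, 17, 19, 21, 23, 25}


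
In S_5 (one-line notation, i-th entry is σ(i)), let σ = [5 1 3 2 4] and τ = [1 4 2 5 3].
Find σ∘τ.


σ∘τ: apply τ first, then σ
1 →τ 1 →σ 5
2 →τ 4 →σ 2
3 →τ 2 →σ 1
4 →τ 5 →σ 4
5 →τ 3 →σ 3

σ∘τ = [5 2 1 4 3]


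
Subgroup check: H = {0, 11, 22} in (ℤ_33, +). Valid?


Subgroup test for H = {0, 11, 22} in (ℤ_33, +):
(1) 0 ∈ H? Yes
(2) Closure: for all a,b ∈ H, (a+b) mod 33 ∈ H? Yes
(3) Inverses: for all a ∈ H, -a mod 33 ∈ H? Yes

Yes, H is a subgroup of ℤ_33


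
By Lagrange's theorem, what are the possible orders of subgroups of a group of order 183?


Lagrange's theorem: |H| divides |G|
|G| = 183
Divisors of 183: 1, 3, 61, 183

Possible subgroup orders: {1, 3, 61, 183}


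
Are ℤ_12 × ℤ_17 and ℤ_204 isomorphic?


Comparing ℤ_12 × ℤ_17 and ℤ_204:
gcd(12,17) = 1, so ℤ_12 × ℤ_17 ≅ ℤ_204 (CRT)

Yes, ℤ_12 × ℤ_17 ≅ ℤ_204


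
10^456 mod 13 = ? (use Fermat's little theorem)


Fermat's little theorem: if p is prime and gcd(a,p)=1, then a^(p-1) ≡ 1 (mod p)
p = 13 is prime, gcd(10,13) = 1
Reduce exponent: 456 mod 12 = 0
So 10^456 ≡ 10^0 (mod 13)
10^0 = 1

10^456 ≡ 1 (mod 13)


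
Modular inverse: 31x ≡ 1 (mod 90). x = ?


Use the extended Euclidean algorithm to write 1 = 31·s + 90·t; then s mod 90 is the inverse.
Euclidean algorithm:
  31 = 0·90 + 31
  90 = 2·31 + 28
  31 = 1·28 + 3
  28 = 9·3 + 1
  3 = 3·1 + 0
gcd(31,90) = 1
Back-substitution gives: 31·(-29) + 90·(10) = 1
So 31⁻¹ ≡ -29 ≡ 61 (mod 90)
Check: 31 × 61 = 1891 ≡ 1 (mod 90) ✓

31⁻¹ ≡ 61 (mod 90)


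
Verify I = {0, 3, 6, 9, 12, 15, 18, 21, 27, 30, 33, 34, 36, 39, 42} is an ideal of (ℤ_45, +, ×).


Check ideal conditions for I = {0, 3, 6, 9, 12, 15, 18, 21, 27, 30, 33, 34, 36, 39, 42} in ℤ_45:
(1) I is an additive subgroup? No
(2) For r ∈ ℤ_45 and a ∈ I: r·a ∈ I? No  [counterexample: r=2, a=12, r·a mod 45 = 24 ∉ I]

No, I is not an ideal of ℤ_45


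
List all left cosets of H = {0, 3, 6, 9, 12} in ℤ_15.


H = {0, 3, 6, 9, 12}, |H| = 5
Number of cosets = |G|/|H| = 15/5 = 3
0 + H = {0, 3, 6, 9, 12}
1 + H = {1, 4, 7, 10, 13}
2 + H = {2, 5, 8, 11, 14}

Cosets: 0+H={0,3,6,9,12}; 1+H={1,4,7,10,13}; 2+H={2,5,8,11,14}


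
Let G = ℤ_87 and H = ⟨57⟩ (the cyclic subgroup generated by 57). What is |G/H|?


|⟨57⟩| = n / gcd(57, 87) = 87 / 3 = 29
H is normal (ℤ_87 is abelian).
|G/H| = |G| / |H| = 87 / 29 = 3

|G/H| = 3


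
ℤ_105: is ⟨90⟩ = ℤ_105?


g generates ℤ_n iff gcd(g, n) = 1
gcd(90, 105) = 15
Since gcd = 15 ≠ 1, ⟨90⟩ has order 7 < 105, so 90 is not a generator.

No, 90 does not generate ℤ_105


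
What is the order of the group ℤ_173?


ℤ_n has n elements.

|ℤ_173| = 173


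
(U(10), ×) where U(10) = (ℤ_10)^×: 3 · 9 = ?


Operation: multiplication mod 10
3 · 9 = (a × b) mod 10 with a = 3, b = 9

3 · 9 = 7


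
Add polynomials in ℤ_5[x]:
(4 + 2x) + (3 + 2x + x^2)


Add coefficients mod 5:
x^0: 4 + 3 = 2 (mod 5)
x^1: 2 + 2 = 4 (mod 5)
x^2: 0 + 1 = 1 (mod 5)
Result: 2 + 4x + x^2

f + g = 2 + 4x + x^2


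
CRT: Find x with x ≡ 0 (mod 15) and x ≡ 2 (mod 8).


m₁ = 15, m₂ = 8, gcd = 1, so CRT applies. M = m₁·m₂ = 120
Let M₁ = M/m₁ = 8, M₂ = M/m₂ = 15
Find y₁ ≡ M₁⁻¹ (mod m₁): 8⁻¹ ≡ 2 (mod 15)
Find y₂ ≡ M₂⁻¹ (mod m₂): 15⁻¹ ≡ 7 (mod 8)
x = a₁·M₁·y₁ + a₂·M₂·y₂ = 0·8·2 + 2·15·7 = 210
Reduce mod 120: x ≡ 90
Check: 90 mod 15 = 0 ✓, 90 mod 8 = 2 ✓

x ≡ 90 (mod 120)


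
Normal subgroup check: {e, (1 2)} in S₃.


H = {e, (1 2)} in S₃
(1 3)(1 2)(1 3)⁻¹ = (2 3) ∉ {e, (1 2)}, so it is not normal

No, not a normal subgroup


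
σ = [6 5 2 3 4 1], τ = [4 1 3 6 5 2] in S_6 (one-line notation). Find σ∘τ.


σ∘τ: apply τ first, then σ
1 →τ 4 →σ 3
2 →τ 1 →σ 6
3 →τ 3 →σ 2
4 →τ 6 →σ 1
5 →τ 5 →σ 4
6 →τ 2 →σ 5

σ∘τ = [3 6 2 1 4 5]


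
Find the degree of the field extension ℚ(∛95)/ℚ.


∛95 has minimal polynomial x³ - 95 (irreducible over ℚ since 95 is not a perfect cube)

[ℚ(∛95)/ℚ] = 3


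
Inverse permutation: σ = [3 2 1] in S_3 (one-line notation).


To find σ⁻¹, swap domain and range:
σ(1) = 3 → σ⁻¹(3) = 1
σ(2) = 2 → σ⁻¹(2) = 2
σ(3) = 1 → σ⁻¹(1) = 3

σ⁻¹ = [3 2 1]


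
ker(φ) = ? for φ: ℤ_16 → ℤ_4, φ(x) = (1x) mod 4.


Kernel = preimage of identity
ker(φ) = {x ∈ ℤ_16 : 1x ≡ 0 (mod 4)}. Since 4 | 16, φ is well-defined. The kernel is the cyclic subgroup ⟨4⟩ of ℤ_16 (order 4), i.e. {0, 4, 8, 12}

ker(φ) = {0, 4, 8, 12}


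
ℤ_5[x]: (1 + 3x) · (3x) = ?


Expand and collect like terms; reduce coefficients mod 5:
x^0: 1·0 = 0 ≡ 0 (mod 5)
x^1: 1·3 + 3·0 = 3 ≡ 3 (mod 5)
x^2: 3·3 = 9 ≡ 4 (mod 5)
Result: 3x + 4x^2

f · g = 3x + 4x^2


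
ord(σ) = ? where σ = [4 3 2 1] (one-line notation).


Cycle decomposition: (1 4) (2 3)
Cycle lengths: 2, 2
Order = lcm(2, 2) = 2

ord(σ) = 2


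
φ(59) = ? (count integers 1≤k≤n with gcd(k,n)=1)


Factor n: 59 = 59
φ(n) = n · ∏(1 - 1/p) over distinct primes p | n
φ(59) = 59 · (1 - 1/59) = 58

φ(59) = 58


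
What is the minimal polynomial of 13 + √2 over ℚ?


Let α = 13 + √2. Then α - 13 = √2, so (α - 13)² = 2, giving α² - 26α + 167 = 0. Degree 2 and α ∉ ℚ, so this is the minimal polynomial.

Minimal polynomial: x² - 26x + 167


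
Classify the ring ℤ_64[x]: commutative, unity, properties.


ℤ_64 has zero divisors (2·32 ≡ 0), and these lift to constant zero divisors in ℤ_64[x]; so not an integral domain
Commutative: Yes
Integral domain: No
Has unity: Yes

ℤ_64[x]: Commutative=Yes, Unity=Yes


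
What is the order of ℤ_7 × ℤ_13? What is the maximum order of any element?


|ℤ_7 × ℤ_13| = 7 × 13 = 91
Max element order = lcm(7,13) = 91
Cyclic? Yes (gcd=1)

|ℤ_7×ℤ_13| = 91, max element order = 91


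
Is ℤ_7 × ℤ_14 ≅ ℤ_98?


Comparing ℤ_7 × ℤ_14 and ℤ_98:
gcd(7,14) = 7 ≠ 1. Max element order in ℤ_7×ℤ_14 is lcm(7,14) = 14 < 98, so it has no element of order 98

No, ℤ_7 × ℤ_14 ≇ ℤ_98


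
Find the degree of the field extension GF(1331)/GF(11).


GF(1331) = GF(11^3), so the extension degree is 3

[GF(1331)/GF(11)] = 3


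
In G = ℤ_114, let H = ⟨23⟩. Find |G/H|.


|⟨23⟩| = n / gcd(23, 114) = 114 / 1 = 114
H is normal (ℤ_114 is abelian).
|G/H| = |G| / |H| = 114 / 114 = 1

|G/H| = 1


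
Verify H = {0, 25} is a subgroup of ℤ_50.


Subgroup test for H = {0, 25} in (ℤ_50, +):
(1) 0 ∈ H? Yes
(2) Closure: for all a,b ∈ H, (a+b) mod 50 ∈ H? Yes
(3) Inverses: for all a ∈ H, -a mod 50 ∈ H? Yes

Yes, H is a subgroup of ℤ_50


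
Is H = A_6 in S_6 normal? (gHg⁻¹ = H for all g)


H = A_6 in S_6
A_6 has index 2 in S_6, and every subgroup of index 2 is normal

Yes, normal subgroup


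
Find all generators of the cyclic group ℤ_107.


g generates ℤ_n iff gcd(g,n) = 1
Prime factors of 107: 107
Generators are g ∈ {1,...,106} not divisible by any of these primes.
Generators: {1, 2, 3, 4, 5, 6, 7, 8, 9, 10, 11, 12, 13, 14, 15, 16, 17, 18, 19, 20, 21, 22, 23, 24, 25, 26, 27, 28, 29, 30, 31, 32, 33, 34, 35, 36, 37, 38, 39, 40, 41, 42, 43, 44, 45, 46, 47, 48, 49, 50, 51, 52, 53, 54, 55, 56, 57, 58, 59, 60, 61, 62, 63, 64, 65, 66, 67, 68, 69, 70, 71, 72, 73, 74, 75, 76, 77, 78, 79, 80, 81, 82, 83, 84, 85, 86, 87, 88, 89, 90, 91, 92, 93, 94, 95, 96, 97, 98, 99, 100, 101, 102, 103, 104, 105, 106}
Number of generators = φ(107) = 106

Generators of ℤ_107 = {1, 2, 3, 4, 5, 6, 7, 8, 9, 10, 11, 12, 13, 14, 15, 16, 17, 18, 19, 20, 21, 22, 23, 24, 25, 26, 27, 28, 29, 30, 31, 32, 33, 34, 35, 36, 37, 38, 39, 40, 41, 42, 43, 44, 45, 46, 47, 48, 49, 50, 51, 52, 53, 54, 55, 56, 57, 58, 59, 60, 61, 62, 63, 64, 65, 66, 67, 68, 69, 70, 71, 72, 73, 74, 75, 76, 77, 78, 79, 80, 81, 82, 83, 84, 85, 86, 87, 88, 89, 90, 91, 92, 93, 94, 95, 96, 97, 98, 99, 100, 101, 102, 103, 104, 105, 106}


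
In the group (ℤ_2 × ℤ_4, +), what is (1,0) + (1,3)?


Operation: componentwise addition mod (2, 4)
(1,0) + (1,3) = ((a₁+b₁) mod 2, (a₂+b₂) mod 4) with a = (1,0), b = (1,3)

(1,0) + (1,3) = (0,3)


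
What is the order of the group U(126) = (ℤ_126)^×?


U(n) is the group of units mod n; |U(n)| = φ(n)
|U(126)| = φ(126) = 36

|U(126) = (ℤ_126)^×| = 36


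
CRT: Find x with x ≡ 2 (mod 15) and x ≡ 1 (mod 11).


m₁ = 15, m₂ = 11, gcd = 1, so CRT applies. M = m₁·m₂ = 165
Let M₁ = M/m₁ = 11, M₂ = M/m₂ = 15
Find y₁ ≡ M₁⁻¹ (mod m₁): 11⁻¹ ≡ 11 (mod 15)
Find y₂ ≡ M₂⁻¹ (mod m₂): 15⁻¹ ≡ 3 (mod 11)
x = a₁·M₁·y₁ + a₂·M₂·y₂ = 2·11·11 + 1·15·3 = 287
Reduce mod 165: x ≡ 122
Check: 122 mod 15 = 2 ✓, 122 mod 11 = 1 ✓

x ≡ 122 (mod 165)


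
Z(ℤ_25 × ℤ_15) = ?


Z(G) = {g ∈ G | gx = xg for all x ∈ G}
Direct product of abelian groups is abelian, so Z(G) = G

Z(ℤ_25 × ℤ_15) = ℤ_25 × ℤ_15


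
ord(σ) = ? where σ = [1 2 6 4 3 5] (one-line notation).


Cycle decomposition: (3 6 5)
Cycle lengths: 3
Order = lcm(3) = 3

ord(σ) = 3


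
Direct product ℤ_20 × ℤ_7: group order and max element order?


|ℤ_20 × ℤ_7| = 20 × 7 = 140
Max element order = lcm(20,7) = 140
Cyclic? Yes (gcd=1)

|ℤ_20×ℤ_7| = 140, max element order = 140


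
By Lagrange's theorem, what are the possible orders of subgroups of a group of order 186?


Lagrange's theorem: |H| divides |G|
|G| = 186
Divisors of 186: 1, 2, 3, 6, 31, 62, 93, 186

Possible subgroup orders: {1, 2, 3, 6, 31, 62, 93, 186}


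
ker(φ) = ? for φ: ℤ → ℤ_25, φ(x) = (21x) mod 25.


Kernel = preimage of identity
ker(φ) = {x ∈ ℤ : 21x ≡ 0 (mod 25)}. gcd(21,25) = 1, so 21x ≡ 0 (mod 25) ⟺ x ≡ 0 (mod 25/1 = 25). Hence ker(φ) = 25ℤ

ker(φ) = 25ℤ


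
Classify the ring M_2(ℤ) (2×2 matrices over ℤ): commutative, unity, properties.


Matrix multiplication is non-commutative for n ≥ 2; the identity matrix I is the unity; singular matrices give zero divisors, so not an integral domain
Commutative: No
Integral domain: No
Has unity: Yes

M_2(ℤ) (2×2 matrices over ℤ): Commutative=No, Unity=Yes


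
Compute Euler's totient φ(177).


Factor n: 177 = 3 × 59
φ(n) = n · ∏(1 - 1/p) over distinct primes p | n
φ(177) = 177 · (1 - 1/3) · (1 - 1/59) = 116

φ(177) = 116


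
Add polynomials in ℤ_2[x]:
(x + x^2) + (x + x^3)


Add coefficients mod 2:
x^0: 0 + 0 = 0 (mod 2)
x^1: 1 + 1 = 0 (mod 2)
x^2: 1 + 0 = 1 (mod 2)
x^3: 0 + 1 = 1 (mod 2)
Result: x^2 + x^3

f + g = x^2 + x^3


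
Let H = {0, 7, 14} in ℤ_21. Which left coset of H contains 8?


8 + H = {8 + h (mod 21) : h ∈ H}
8+0=8, 8+7=15, 8+14=1
8 + H = {1, 8, 15} = 1 + H

8 + H = {1, 8, 15}


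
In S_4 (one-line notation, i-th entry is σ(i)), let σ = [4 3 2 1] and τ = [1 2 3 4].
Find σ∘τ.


σ∘τ: apply τ first, then σ
1 →τ 1 →σ 4
2 →τ 2 →σ 3
3 →τ 3 →σ 2
4 →τ 4 →σ 1

σ∘τ = [4 3 2 1]


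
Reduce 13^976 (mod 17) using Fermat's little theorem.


Fermat's little theorem: if p is prime and gcd(a,p)=1, then a^(p-1) ≡ 1 (mod p)
p = 17 is prime, gcd(13,17) = 1
Reduce exponent: 976 mod 16 = 0
So 13^976 ≡ 13^0 (mod 17)
13^0 = 1

13^976 ≡ 1 (mod 17)


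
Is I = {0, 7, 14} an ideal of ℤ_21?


Check ideal conditions for I = {0, 7, 14} in ℤ_21:
(1) I is an additive subgroup? Yes
(2) For r ∈ ℤ_21 and a ∈ I: r·a ∈ I? Yes

Yes, I is an ideal of ℤ_21


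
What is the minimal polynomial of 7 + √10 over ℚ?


Let α = 7 + √10. Then α - 7 = √10, so (α - 7)² = 10, giving α² - 14α + 39 = 0. Degree 2 and α ∉ ℚ, so this is the minimal polynomial.

Minimal polynomial: x² - 14x + 39


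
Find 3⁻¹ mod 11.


Use the extended Euclidean algorithm to write 1 = 3·s + 11·t; then s mod 11 is the inverse.
Euclidean algorithm:
  3 = 0·11 + 3
  11 = 3·3 + 2
  3 = 1·2 + 1
  2 = 2·1 + 0
gcd(3,11) = 1
Back-substitution gives: 3·(4) + 11·(-1) = 1
So 3⁻¹ ≡ 4 ≡ 4 (mod 11)
Check: 3 × 4 = 12 ≡ 1 (mod 11) ✓

3⁻¹ ≡ 4 (mod 11)


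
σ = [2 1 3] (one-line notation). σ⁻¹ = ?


To find σ⁻¹, swap domain and range:
σ(1) = 2 → σ⁻¹(2) = 1
σ(2) = 1 → σ⁻¹(1) = 2
σ(3) = 3 → σ⁻¹(3) = 3

σ⁻¹ = [2 1 3]


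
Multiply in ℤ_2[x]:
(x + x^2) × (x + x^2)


Expand and collect like terms; reduce coefficients mod 2:
x^0: 0·0 = 0 ≡ 0 (mod 2)
x^1: 0·1 + 1·0 = 0 ≡ 0 (mod 2)
x^2: 0·1 + 1·1 + 1·0 = 1 ≡ 1 (mod 2)
x^3: 1·1 + 1·1 = 2 ≡ 0 (mod 2)
x^4: 1·1 = 1 ≡ 1 (mod 2)
Result: x^2 + x^4

f · g = x^2 + x^4


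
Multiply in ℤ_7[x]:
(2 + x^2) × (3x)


Expand and collect like terms; reduce coefficients mod 7:
x^0: 2·0 = 0 ≡ 0 (mod 7)
x^1: 2·3 + 0·0 = 6 ≡ 6 (mod 7)
x^2: 0·3 + 1·0 = 0 ≡ 0 (mod 7)
x^3: 1·3 = 3 ≡ 3 (mod 7)
Result: 6x + 3x^3

f · g = 6x + 3x^3


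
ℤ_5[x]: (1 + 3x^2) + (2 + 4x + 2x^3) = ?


Add coefficients mod 5:
x^0: 1 + 2 = 3 (mod 5)
x^1: 0 + 4 = 4 (mod 5)
x^2: 3 + 0 = 3 (mod 5)
x^3: 0 + 2 = 2 (mod 5)
Result: 3 + 4x + 3x^2 + 2x^3

f + g = 3 + 4x + 3x^2 + 2x^3


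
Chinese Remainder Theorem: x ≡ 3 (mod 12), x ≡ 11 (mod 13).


m₁ = 12, m₂ = 13, gcd = 1, so CRT applies. M = m₁·m₂ = 156
Let M₁ = M/m₁ = 13, M₂ = M/m₂ = 12
Find y₁ ≡ M₁⁻¹ (mod m₁): 13⁻¹ ≡ 1 (mod 12)
Find y₂ ≡ M₂⁻¹ (mod m₂): 12⁻¹ ≡ 12 (mod 13)
x = a₁·M₁·y₁ + a₂·M₂·y₂ = 3·13·1 + 11·12·12 = 1623
Reduce mod 156: x ≡ 63
Check: 63 mod 12 = 3 ✓, 63 mod 13 = 11 ✓

x ≡ 63 (mod 156)


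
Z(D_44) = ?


Z(G) = {g ∈ G | gx = xg for all x ∈ G}
For even n, Z(D_n) = {e, r^(n/2)}: the 180° rotation r^22 commutes with every reflection and rotation

Z(D_44) = {e, r^22}


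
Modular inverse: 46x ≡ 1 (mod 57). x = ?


Use the extended Euclidean algorithm to write 1 = 46·s + 57·t; then s mod 57 is the inverse.
Euclidean algorithm:
  46 = 0·57 + 46
  57 = 1·46 + 11
  46 = 4·11 + 2
  11 = 5·2 + 1
  2 = 2·1 + 0
gcd(46,57) = 1
Back-substitution gives: 46·(-26) + 57·(21) = 1
So 46⁻¹ ≡ -26 ≡ 31 (mod 57)
Check: 46 × 31 = 1426 ≡ 1 (mod 57) ✓

46⁻¹ ≡ 31 (mod 57)


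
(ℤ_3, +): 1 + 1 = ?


Operation: addition mod 3
1 + 1 = (a + b) mod 3 with a = 1, b = 1

1 + 1 = 2


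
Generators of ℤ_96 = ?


g generates ℤ_n iff gcd(g,n) = 1
Prime factors of 96: 2, 3
Generators are g ∈ {1,...,95} not divisible by any of these primes.
Generators: {1, 5, 7, 11, 13, 17, 19, 23, 25, 29, 31, 35, 37, 41, 43, 47, 49, 53, 55, 59, 61, 65, 67, 71, 73, 77, 79, 83, 85, 89, 91, 95}
Number of generators = φ(96) = 32

Generators of ℤ_96 = {1, 5, 7, 11, 13, 17, 19, 23, 25, 29, 31, 35, 37, 41, 43, 47, 49, 53, 55, 59, 61, 65, 67, 71, 73, 77, 79, 83, 85, 89, 91, 95}


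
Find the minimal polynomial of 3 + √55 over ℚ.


Let α = 3 + √55. Then α - 3 = √55, so (α - 3)² = 55, giving α² - 6α - 46 = 0. Degree 2 and α ∉ ℚ, so this is the minimal polynomial.

Minimal polynomial: x² - 6x - 46


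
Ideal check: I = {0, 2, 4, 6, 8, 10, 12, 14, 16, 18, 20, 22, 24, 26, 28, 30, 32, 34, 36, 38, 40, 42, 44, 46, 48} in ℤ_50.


Check ideal conditions for I = {0, 2, 4, 6, 8, 10, 12, 14, 16, 18, 20, 22, 24, 26, 28, 30, 32, 34, 36, 38, 40, 42, 44, 46, 48} in ℤ_50:
(1) I is an additive subgroup? Yes
(2) For r ∈ ℤ_50 and a ∈ I: r·a ∈ I? Yes

Yes, I is an ideal of ℤ_50


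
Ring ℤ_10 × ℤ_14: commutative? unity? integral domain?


Direct product ring; commutative with unity (1,1); but (1,0)·(0,1) = (0,0) gives zero divisors, so not an integral domain
Commutative: Yes
Integral domain: No
Has unity: Yes

ℤ_10 × ℤ_14: Commutative=Yes, Unity=Yes


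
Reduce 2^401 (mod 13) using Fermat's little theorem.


Fermat's little theorem: if p is prime and gcd(a,p)=1, then a^(p-1) ≡ 1 (mod p)
p = 13 is prime, gcd(2,13) = 1
Reduce exponent: 401 mod 12 = 5
So 2^401 ≡ 2^5 (mod 13)
2^5 mod 13 = 6

2^401 ≡ 6 (mod 13)


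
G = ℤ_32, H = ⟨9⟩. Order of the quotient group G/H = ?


|⟨9⟩| = n / gcd(9, 32) = 32 / 1 = 32
H is normal (ℤ_32 is abelian).
|G/H| = |G| / |H| = 32 / 32 = 1

|G/H| = 1


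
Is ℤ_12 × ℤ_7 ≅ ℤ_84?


Comparing ℤ_12 × ℤ_7 and ℤ_84:
gcd(12,7) = 1, so ℤ_12 × ℤ_7 ≅ ℤ_84 (CRT)

Yes, ℤ_12 × ℤ_7 ≅ ℤ_84


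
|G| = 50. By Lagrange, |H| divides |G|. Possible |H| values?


Lagrange's theorem: |H| divides |G|
|G| = 50
Divisors of 50: 1, 2, 5, 10, 25, 50

Possible subgroup orders: {1, 2, 5, 10, 25, 50}


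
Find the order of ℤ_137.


ℤ_n has n elements.

|ℤ_137| = 137


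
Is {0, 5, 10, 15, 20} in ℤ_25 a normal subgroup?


H = {0, 5, 10, 15, 20} in ℤ_25
ℤ_25 is abelian; every subgroup of an abelian group is normal

Yes, normal subgroup


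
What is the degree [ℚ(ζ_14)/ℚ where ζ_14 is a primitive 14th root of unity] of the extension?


[ℚ(ζ_n):ℚ] = deg Φ_n(x) = φ(n). Here φ(14) = 6

[ℚ(ζ_14)/ℚ where ζ_14 is a primitive 14th root of unity] = 6


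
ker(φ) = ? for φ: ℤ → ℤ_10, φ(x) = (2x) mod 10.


Kernel = preimage of identity
ker(φ) = {x ∈ ℤ : 2x ≡ 0 (mod 10)}. gcd(2,10) = 2, so 2x ≡ 0 (mod 10) ⟺ x ≡ 0 (mod 10/2 = 5). Hence ker(φ) = 5ℤ

ker(φ) = 5ℤ


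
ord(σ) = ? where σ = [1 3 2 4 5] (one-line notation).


Cycle decomposition: (2 3)
Cycle lengths: 2
Order = lcm(2) = 2

ord(σ) = 2


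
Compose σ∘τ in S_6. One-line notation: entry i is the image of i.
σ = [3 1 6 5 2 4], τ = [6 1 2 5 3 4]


σ∘τ: apply τ first, then σ
1 →τ 6 →σ 4
2 →τ 1 →σ 3
3 →τ 2 →σ 1
4 →τ 5 →σ 2
5 →τ 3 →σ 6
6 →τ 4 →σ 5

σ∘τ = [4 3 1 2 6 5]


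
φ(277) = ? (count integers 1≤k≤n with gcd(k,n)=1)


Factor n: 277 = 277
φ(n) = n · ∏(1 - 1/p) over distinct primes p | n
φ(277) = 277 · (1 - 1/277) = 276

φ(277) = 276


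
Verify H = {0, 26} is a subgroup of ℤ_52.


Subgroup test for H = {0, 26} in (ℤ_52, +):
(1) 0 ∈ H? Yes
(2) Closure: for all a,b ∈ H, (a+b) mod 52 ∈ H? Yes
(3) Inverses: for all a ∈ H, -a mod 52 ∈ H? Yes

Yes, H is a subgroup of ℤ_52


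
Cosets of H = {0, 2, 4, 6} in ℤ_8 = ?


H = {0, 2, 4, 6}, |H| = 4
Number of cosets = |G|/|H| = 8/4 = 2
0 + H = {0, 2, 4, 6}
1 + H = {1, 3, 5, 7}

Cosets: 0+H={0,2,4,6}; 1+H={1,3,5,7}


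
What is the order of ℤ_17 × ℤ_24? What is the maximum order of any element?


|ℤ_17 × ℤ_24| = 17 × 24 = 408
Max element order = lcm(17,24) = 408
Cyclic? Yes (gcd=1)

|ℤ_17×ℤ_24| = 408, max element order = 408


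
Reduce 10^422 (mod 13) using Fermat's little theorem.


Fermat's little theorem: if p is prime and gcd(a,p)=1, then a^(p-1) ≡ 1 (mod p)
p = 13 is prime, gcd(10,13) = 1
Reduce exponent: 422 mod 12 = 2
So 10^422 ≡ 10^2 (mod 13)
10^2 mod 13 = 9

10^422 ≡ 9 (mod 13)


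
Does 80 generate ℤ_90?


g generates ℤ_n iff gcd(g, n) = 1
gcd(80, 90) = 10
Since gcd = 10 ≠ 1, ⟨80⟩ has order 9 < 90, so 80 is not a generator.

No, 80 does not generate ℤ_90


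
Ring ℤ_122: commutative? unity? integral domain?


ℤ_122 is a commutative ring with unity 1; 122 = 2×61 is composite, so 2·61 ≡ 0 gives zero divisors (not an integral domain)
Commutative: Yes
Integral domain: No
Has unity: Yes

ℤ_122: Commutative=Yes, Unity=Yes


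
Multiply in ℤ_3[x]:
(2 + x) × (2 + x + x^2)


Expand and collect like terms; reduce coefficients mod 3:
x^0: 2·2 = 4 ≡ 1 (mod 3)
x^1: 2·1 + 1·2 = 4 ≡ 1 (mod 3)
x^2: 2·1 + 1·1 = 3 ≡ 0 (mod 3)
x^3: 1·1 = 1 ≡ 1 (mod 3)
Result: 1 + x + x^3

f · g = 1 + x + x^3


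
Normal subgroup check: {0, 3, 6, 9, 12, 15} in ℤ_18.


H = {0, 3, 6, 9, 12, 15} in ℤ_18
ℤ_18 is abelian; every subgroup of an abelian group is normal

Yes, normal subgroup


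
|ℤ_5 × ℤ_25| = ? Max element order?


|ℤ_5 × ℤ_25| = 5 × 25 = 125
Max element order = lcm(5,25) = 25
Cyclic? No (gcd=5)

|ℤ_5×ℤ_25| = 125, max element order = 25


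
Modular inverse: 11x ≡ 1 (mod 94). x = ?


Use the extended Euclidean algorithm to write 1 = 11·s + 94·t; then s mod 94 is the inverse.
Euclidean algorithm:
  11 = 0·94 + 11
  94 = 8·11 + 6
  11 = 1·6 + 5
  6 = 1·5 + 1
  5 = 5·1 + 0
gcd(11,94) = 1
Back-substitution gives: 11·(-17) + 94·(2) = 1
So 11⁻¹ ≡ -17 ≡ 77 (mod 94)
Check: 11 × 77 = 847 ≡ 1 (mod 94) ✓

11⁻¹ ≡ 77 (mod 94)


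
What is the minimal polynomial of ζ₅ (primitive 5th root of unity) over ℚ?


ζ₅ is a root of Φ₅(x) = x⁴ + x³ + x² + x + 1, irreducible over ℚ

Minimal polynomial: x⁴ + x³ + x² + x + 1


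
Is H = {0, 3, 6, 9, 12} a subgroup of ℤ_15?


Subgroup test for H = {0, 3, 6, 9, 12} in (ℤ_15, +):
(1) 0 ∈ H? Yes
(2) Closure: for all a,b ∈ H, (a+b) mod 15 ∈ H? Yes
(3) Inverses: for all a ∈ H, -a mod 15 ∈ H? Yes

Yes, H is a subgroup of ℤ_15


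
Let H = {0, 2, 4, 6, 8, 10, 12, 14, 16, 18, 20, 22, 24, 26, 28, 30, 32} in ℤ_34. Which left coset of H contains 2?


2 + H = {2 + h (mod 34) : h ∈ H}
2+0=2, 2+2=4, 2+4=6, 2+6=8, 2+8=10, 2+10=12, 2+12=14, 2+14=16, 2+16=18, 2+18=20, 2+20=22, 2+22=24, 2+24=26, 2+26=28, 2+28=30, 2+30=32, 2+32=0
2 + H = {0, 2, 4, 6, 8, 10, 12, 14, 16, 18, 20, 22, 24, 26, 28, 30, 32} = 0 + H

2 + H = {0, 2, 4, 6, 8, 10, 12, 14, 16, 18, 20, 22, 24, 26, 28, 30, 32}


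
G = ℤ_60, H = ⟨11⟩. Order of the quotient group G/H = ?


|⟨11⟩| = n / gcd(11, 60) = 60 / 1 = 60
H is normal (ℤ_60 is abelian).
|G/H| = |G| / |H| = 60 / 60 = 1

|G/H| = 1


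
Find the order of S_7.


|S_n| = n! (number of permutations of n symbols)
|S_7| = 7! = 5040

|S_7| = 5040


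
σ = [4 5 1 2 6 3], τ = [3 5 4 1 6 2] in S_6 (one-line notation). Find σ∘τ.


σ∘τ: apply τ first, then σ
1 →τ 3 →σ 1
2 →τ 5 →σ 6
3 →τ 4 →σ 2
4 →τ 1 →σ 4
5 →τ 6 →σ 3
6 →τ 2 →σ 5

σ∘τ = [1 6 2 4 3 5]


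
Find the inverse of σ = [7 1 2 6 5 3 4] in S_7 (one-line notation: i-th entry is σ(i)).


To find σ⁻¹, swap domain and range:
σ(1) = 7 → σ⁻¹(7) = 1
σ(2) = 1 → σ⁻¹(1) = 2
σ(3) = 2 → σ⁻¹(2) = 3
σ(4) = 6 → σ⁻¹(6) = 4
σ(5) = 5 → σ⁻¹(5) = 5
σ(6) = 3 → σ⁻¹(3) = 6
σ(7) = 4 → σ⁻¹(4) = 7

σ⁻¹ = [2 3 6 7 5 4 1]


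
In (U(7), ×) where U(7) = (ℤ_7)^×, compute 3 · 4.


Operation: multiplication mod 7
3 · 4 = (a × b) mod 7 with a = 3, b = 4

3 · 4 = 5


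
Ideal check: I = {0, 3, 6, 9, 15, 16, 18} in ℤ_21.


Check ideal conditions for I = {0, 3, 6, 9, 15, 16, 18} in ℤ_21:
(1) I is an additive subgroup? No
(2) For r ∈ ℤ_21 and a ∈ I: r·a ∈ I? No  [counterexample: r=2, a=6, r·a mod 21 = 12 ∉ I]

No, I is not an ideal of ℤ_21


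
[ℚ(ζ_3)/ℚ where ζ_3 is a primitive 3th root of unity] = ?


[ℚ(ζ_n):ℚ] = deg Φ_n(x) = φ(n). Here φ(3) = 2

[ℚ(ζ_3)/ℚ where ζ_3 is a primitive 3th root of unity] = 2


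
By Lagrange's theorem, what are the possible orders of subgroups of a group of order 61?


Lagrange's theorem: |H| divides |G|
|G| = 61
Divisors of 61: 1, 61

Possible subgroup orders: {1, 61}


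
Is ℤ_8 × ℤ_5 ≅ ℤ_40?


Comparing ℤ_8 × ℤ_5 and ℤ_40:
gcd(8,5) = 1, so ℤ_8 × ℤ_5 ≅ ℤ_40 (CRT)

Yes, ℤ_8 × ℤ_5 ≅ ℤ_40


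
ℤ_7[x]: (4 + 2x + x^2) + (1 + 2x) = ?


Add coefficients mod 7:
x^0: 4 + 1 = 5 (mod 7)
x^1: 2 + 2 = 4 (mod 7)
x^2: 1 + 0 = 1 (mod 7)
Result: 5 + 4x + x^2

f + g = 5 + 4x + x^2


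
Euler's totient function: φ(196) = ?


Factor n: 196 = 2^2 × 7^2
φ(n) = n · ∏(1 - 1/p) over distinct primes p | n
φ(196) = 196 · (1 - 1/2) · (1 - 1/7) = 84

φ(196) = 84


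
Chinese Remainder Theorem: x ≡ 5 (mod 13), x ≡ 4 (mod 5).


m₁ = 13, m₂ = 5, gcd = 1, so CRT applies. M = m₁·m₂ = 65
Let M₁ = M/m₁ = 5, M₂ = M/m₂ = 13
Find y₁ ≡ M₁⁻¹ (mod m₁): 5⁻¹ ≡ 8 (mod 13)
Find y₂ ≡ M₂⁻¹ (mod m₂): 13⁻¹ ≡ 2 (mod 5)
x = a₁·M₁·y₁ + a₂·M₂·y₂ = 5·5·8 + 4·13·2 = 304
Reduce mod 65: x ≡ 44
Check: 44 mod 13 = 5 ✓, 44 mod 5 = 4 ✓

x ≡ 44 (mod 65)


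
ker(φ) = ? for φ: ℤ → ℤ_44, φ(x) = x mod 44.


Kernel = preimage of identity
ker(φ) = {x ∈ ℤ : x ≡ 0 (mod 44)} = 44ℤ = {0, ±44, ±88, ...}

ker(φ) = 44ℤ
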